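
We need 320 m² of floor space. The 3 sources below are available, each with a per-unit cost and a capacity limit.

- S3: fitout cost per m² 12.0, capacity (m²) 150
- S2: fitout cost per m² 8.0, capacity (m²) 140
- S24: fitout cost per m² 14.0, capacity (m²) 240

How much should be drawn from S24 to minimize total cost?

Fill from the cheapest source first.
Take 140 from S2 at 8.0 ; need 180 more.
S3 at 12.0: take all 150 m² ; 30 still needed.
S24 at 14.0: take 30 of its 240 ; requirement met.

30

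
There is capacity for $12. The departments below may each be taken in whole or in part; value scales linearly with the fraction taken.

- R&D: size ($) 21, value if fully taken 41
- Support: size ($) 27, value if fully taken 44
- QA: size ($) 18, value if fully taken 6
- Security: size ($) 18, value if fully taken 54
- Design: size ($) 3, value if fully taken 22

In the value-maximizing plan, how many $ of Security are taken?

Rank by value-to-size ratio: Design 22/3≈7.33, Security 54/18≈3, R&D 41/21≈1.95, Support 44/27≈1.63, QA 6/18≈0.333.
Take all of Design (3 $, value 22) → 9 $ left.
Only 9 $ remain; take 9/18 of Security for value 54×9/18 = 27.

9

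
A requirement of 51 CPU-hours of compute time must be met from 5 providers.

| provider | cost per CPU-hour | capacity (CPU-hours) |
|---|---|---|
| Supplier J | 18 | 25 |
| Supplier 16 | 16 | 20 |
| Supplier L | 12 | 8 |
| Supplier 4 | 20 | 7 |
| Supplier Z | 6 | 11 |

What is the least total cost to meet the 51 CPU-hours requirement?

698

Cheapest first:
Supplier Z at 6: take all 11 CPU-hours ; 40 still needed.
Take 8 from Supplier L at 12 ; need 32 more.
Take 20 from Supplier 16 at 16 ; need 12 more.
Supplier J at 18: take 12 of its 25 ; requirement met.
Supplier 4: unused.
Cost = 11×6 + 8×12 + 20×16 + 12×18 = 698.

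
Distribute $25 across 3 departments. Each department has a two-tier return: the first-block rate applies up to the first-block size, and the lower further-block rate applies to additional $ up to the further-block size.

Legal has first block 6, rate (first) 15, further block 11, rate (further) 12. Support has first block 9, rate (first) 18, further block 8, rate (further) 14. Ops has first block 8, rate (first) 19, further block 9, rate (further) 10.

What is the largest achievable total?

Treat each block as its own option and order by rate: Ops/tier1 19 > Support/tier1 18 > Legal/tier1 15 > Support/tier2 14 > Legal/tier2 12 > Ops/tier2 10.
Ops/tier1 (19): +8 → 17 left.
Fill Support tier1 block (9 at 18) → 8 left.
Legal/tier1 (15): +6 → 2 left.
2 remain; put them into Support tier2 at 14.
Total = 19×8 + 18×9 + 15×6 + 14×2 = 432.

432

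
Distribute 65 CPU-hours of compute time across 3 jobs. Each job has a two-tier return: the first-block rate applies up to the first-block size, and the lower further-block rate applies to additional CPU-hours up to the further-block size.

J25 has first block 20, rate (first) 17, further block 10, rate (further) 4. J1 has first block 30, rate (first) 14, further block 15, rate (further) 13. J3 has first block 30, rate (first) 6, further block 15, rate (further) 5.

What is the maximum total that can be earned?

955

Rank every tier by rate: J25/first 17 > J1/first 14 > J1/second 13 > J3/first 6 > J3/second 5 > J25/second 4.
J25 first at 17: fill all 20 → 45 left.
J1 first at 14: fill all 30 → 15 left.
J1 second at 13: fill all 15 → 0 left.
Total = 17×20 + 14×30 + 13×15 = 955.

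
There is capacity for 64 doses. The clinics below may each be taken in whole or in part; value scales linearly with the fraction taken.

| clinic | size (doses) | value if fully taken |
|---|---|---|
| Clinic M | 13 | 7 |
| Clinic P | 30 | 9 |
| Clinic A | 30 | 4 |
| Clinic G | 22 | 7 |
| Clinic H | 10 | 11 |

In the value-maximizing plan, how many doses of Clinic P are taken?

19

Rank by value-to-size ratio: Clinic H 11/10≈1.1, Clinic M 7/13≈0.538, Clinic G 7/22≈0.318, Clinic P 9/30≈0.3, Clinic A 4/30≈0.133.
Take all of Clinic H (10 doses, value 11) → 54 doses left.
All 13 doses of Clinic M fit (value 7) → 41 remain.
Clinic G: take in full, 22 doses for value 7 → 19 left.
Fill the last 19 doses with part of Clinic P: 19/30 of it earns 5.7.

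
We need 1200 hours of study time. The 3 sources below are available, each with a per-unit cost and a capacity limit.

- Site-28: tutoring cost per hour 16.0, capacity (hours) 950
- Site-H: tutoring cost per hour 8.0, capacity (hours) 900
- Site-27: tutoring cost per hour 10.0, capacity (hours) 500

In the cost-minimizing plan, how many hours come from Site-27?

Fill from the cheapest source first.
Site-H (8.0): use full 900 → 300 hours to go.
Site-27 (10.0): take the remaining 300 → done.
Site-28: unused.

300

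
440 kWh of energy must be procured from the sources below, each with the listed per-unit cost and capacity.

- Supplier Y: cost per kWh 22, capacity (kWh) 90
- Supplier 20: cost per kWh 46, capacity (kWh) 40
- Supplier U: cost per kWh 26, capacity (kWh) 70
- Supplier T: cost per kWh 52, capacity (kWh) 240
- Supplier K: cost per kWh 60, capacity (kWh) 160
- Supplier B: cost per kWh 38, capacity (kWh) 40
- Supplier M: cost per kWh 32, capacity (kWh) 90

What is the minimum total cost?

15760

Fill from the cheapest source first.
Take 90 from Supplier Y at 22 → need 350 more.
Supplier U at 26: take all 70 kWh → 280 still needed.
Supplier M at 32: take all 90 kWh → 190 still needed.
Supplier B (38): use full 40 → 150 kWh to go.
Supplier 20 (46): use full 40 → 110 kWh to go.
Take 110 from Supplier T at 52 to finish.
Supplier K: unused.
Cost = 90×22 + 70×26 + 90×32 + 40×38 + 40×46 + 110×52 = 15760.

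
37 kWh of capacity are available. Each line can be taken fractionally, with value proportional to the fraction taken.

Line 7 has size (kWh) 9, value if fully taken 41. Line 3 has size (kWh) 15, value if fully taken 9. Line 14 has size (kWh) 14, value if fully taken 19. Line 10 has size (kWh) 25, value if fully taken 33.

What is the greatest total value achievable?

78.48

Rank by value-to-size ratio: Line 7 41/9≈4.56, Line 14 19/14≈1.36, Line 10 33/25≈1.32, Line 3 9/15≈0.6.
Take all of Line 7 (9 kWh, value 41) → 28 kWh left.
Take all of Line 14 (14 kWh, value 19) → 14 kWh left.
Fill the last 14 kWh with part of Line 10: 14/25 of it earns 18.48.
Total value = 78.48.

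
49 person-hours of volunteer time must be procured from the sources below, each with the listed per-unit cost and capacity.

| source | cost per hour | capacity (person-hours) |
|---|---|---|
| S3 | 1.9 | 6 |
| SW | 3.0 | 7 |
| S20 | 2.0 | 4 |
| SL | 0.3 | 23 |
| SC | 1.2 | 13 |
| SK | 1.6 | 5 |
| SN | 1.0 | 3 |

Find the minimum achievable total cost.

Fill from the cheapest source first.
Take 23 from SL at 0.3 — need 26 more.
SN at 1.0: take all 3 person-hours — 23 still needed.
Take 13 from SC at 1.2 — need 10 more.
SK at 1.6: take all 5 person-hours — 5 still needed.
Take 5 from S3 at 1.9 to finish.
S20, SW: unused.
Cost = 23×0.3 + 3×1.0 + 13×1.2 + 5×1.6 + 5×1.9 = 43.

43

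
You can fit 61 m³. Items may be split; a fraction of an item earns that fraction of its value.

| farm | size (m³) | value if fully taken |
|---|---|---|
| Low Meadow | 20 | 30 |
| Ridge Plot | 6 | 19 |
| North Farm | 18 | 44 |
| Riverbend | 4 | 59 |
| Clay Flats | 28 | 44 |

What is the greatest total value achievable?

Best value per unit of size first: Riverbend 59/4≈14.8, Ridge Plot 19/6≈3.17, North Farm 44/18≈2.44, Clay Flats 44/28≈1.57, Low Meadow 30/20≈1.5.
All 4 m³ of Riverbend fit (value 59) → 57 remain.
Ridge Plot: take in full, 6 m³ for value 19 → 51 left.
North Farm: take in full, 18 m³ for value 44 → 33 left.
All 28 m³ of Clay Flats fit (value 44) → 5 remain.
5 m³ left: a 5/20 share of Low Meadow gives 30×5/20 = 7.5.
Total value = 173.5.

173.5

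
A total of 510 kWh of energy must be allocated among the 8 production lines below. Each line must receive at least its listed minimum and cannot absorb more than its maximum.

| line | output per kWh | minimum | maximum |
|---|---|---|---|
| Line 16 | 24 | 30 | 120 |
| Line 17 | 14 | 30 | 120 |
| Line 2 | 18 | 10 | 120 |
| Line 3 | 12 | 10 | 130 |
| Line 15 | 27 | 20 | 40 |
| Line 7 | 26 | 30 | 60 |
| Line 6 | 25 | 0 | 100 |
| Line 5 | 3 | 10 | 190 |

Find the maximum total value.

11030

Meeting every minimum uses 30+30+10+10+20+30+0+10 = 140 kWh, leaving 370.
Highest output per kWh first: Line 15 27 > Line 7 26 > Line 6 25 > Line 16 24 > Line 2 18 > Line 17 14 > Line 3 12 > Line 5 3.
Line 15 takes 20 more to reach its cap of 40 ; 350 left.
Line 7: +30 to 60 (cap) ; 320 left.
Line 6 takes 100 more to reach its cap of 100 ; 220 left.
Line 16: +90 to 120 (cap) ; 130 left.
Give Line 2 110 more to hit its cap of 120 ; 20 left.
Line 17: +20 (room for 90) → 50. Pool exhausted.
Total = 24×120 + 14×50 + 18×120 + 12×10 + 27×40 + 26×60 + 25×100 + 3×10 = 11030.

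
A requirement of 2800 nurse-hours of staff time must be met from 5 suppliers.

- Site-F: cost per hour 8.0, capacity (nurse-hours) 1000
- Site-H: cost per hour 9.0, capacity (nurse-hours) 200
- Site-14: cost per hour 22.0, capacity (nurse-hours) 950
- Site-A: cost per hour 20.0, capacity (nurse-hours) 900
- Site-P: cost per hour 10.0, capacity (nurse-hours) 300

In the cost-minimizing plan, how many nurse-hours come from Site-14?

400

Cheapest first:
Site-F at 8.0: take all 1000 nurse-hours ; 1800 still needed.
Site-H (9.0): use full 200 ; 1600 nurse-hours to go.
Site-P at 10.0: take all 300 nurse-hours ; 1300 still needed.
Site-A at 20.0: take all 900 nurse-hours ; 400 still needed.
Take 400 from Site-14 at 22.0 to finish.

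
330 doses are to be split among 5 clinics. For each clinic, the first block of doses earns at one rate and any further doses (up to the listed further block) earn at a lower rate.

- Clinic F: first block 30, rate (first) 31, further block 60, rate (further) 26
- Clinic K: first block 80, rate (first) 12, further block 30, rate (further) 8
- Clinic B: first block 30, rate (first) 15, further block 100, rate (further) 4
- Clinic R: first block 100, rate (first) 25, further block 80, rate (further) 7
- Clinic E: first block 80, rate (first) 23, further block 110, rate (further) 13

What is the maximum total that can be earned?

7670

Rank every tier by rate: Clinic F/first 31 > Clinic F/second 26 > Clinic R/first 25 > Clinic E/first 23 > Clinic B/first 15 > Clinic E/second 13 > Clinic K/first 12 > Clinic K/second 8 > Clinic R/second 7 > Clinic B/second 4.
Clinic F/first (31): +30 — 300 left.
Fill Clinic F second block (60 at 26) — 240 left.
Fill Clinic R first block (100 at 25) — 140 left.
Fill Clinic E first block (80 at 23) — 60 left.
Fill Clinic B first block (30 at 15) — 30 left.
30 remain; put them into Clinic E second at 13.
Total = 31×30 + 26×60 + 25×100 + 23×80 + 15×30 + 13×30 = 7670.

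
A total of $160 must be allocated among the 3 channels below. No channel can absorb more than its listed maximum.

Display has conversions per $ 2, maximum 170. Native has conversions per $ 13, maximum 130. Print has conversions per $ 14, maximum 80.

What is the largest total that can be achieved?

Rank by conversions per $: Print 14 > Native 13 > Display 2.
Print takes 80 to reach its cap of 80 ; 80 left.
Only 80 left; Native takes them to reach 80.
Total = 13×80 + 14×80 = 2160.

2160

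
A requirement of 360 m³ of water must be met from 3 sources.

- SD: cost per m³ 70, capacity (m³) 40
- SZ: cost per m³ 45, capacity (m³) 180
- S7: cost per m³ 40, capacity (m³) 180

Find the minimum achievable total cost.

15300

Use sources in increasing cost order.
S7 at 40: take all 180 m³ — 180 still needed.
Take 180 from SZ at 45 — need 0 more.
SD: unused.
Cost = 180×40 + 180×45 = 15300.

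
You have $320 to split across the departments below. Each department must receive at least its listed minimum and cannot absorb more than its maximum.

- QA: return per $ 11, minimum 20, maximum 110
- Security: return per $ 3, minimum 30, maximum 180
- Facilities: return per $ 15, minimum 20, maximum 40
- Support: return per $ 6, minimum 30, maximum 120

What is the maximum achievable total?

Meeting every minimum uses 20+30+20+30 = 100 $, leaving 220.
Order the departments by return per $: Facilities 15 > QA 11 > Support 6 > Security 3.
Give Facilities 20 more to hit its cap of 40 ; 200 left.
QA: +90 to 110 (cap) ; 110 left.
Support: +90 to 120 (cap) ; 20 left.
Security has room for 150 more but only 20 remain, so it gets 50.
Total = 11×110 + 3×50 + 15×40 + 6×120 = 2680.

2680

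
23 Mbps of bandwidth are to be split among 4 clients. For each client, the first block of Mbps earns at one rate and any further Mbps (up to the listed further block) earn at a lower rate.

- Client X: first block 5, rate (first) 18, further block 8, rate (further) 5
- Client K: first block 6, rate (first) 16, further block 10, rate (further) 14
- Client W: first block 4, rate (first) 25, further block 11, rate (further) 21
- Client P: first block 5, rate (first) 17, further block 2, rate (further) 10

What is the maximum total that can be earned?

472

Treat each block as its own option and order by rate: Client W/T1 25 > Client W/T2 21 > Client X/T1 18 > Client P/T1 17 > Client K/T1 16 > Client K/T2 14 > Client P/T2 10 > Client X/T2 5.
Client W T1 at 25: fill all 4 — 19 left.
Client W/T2 (21): +11 — 8 left.
Client X T1 at 18: fill all 5 — 3 left.
Client P/T1: +3 of 5 at 17; pool empty.
Total = 25×4 + 21×11 + 18×5 + 17×3 = 472.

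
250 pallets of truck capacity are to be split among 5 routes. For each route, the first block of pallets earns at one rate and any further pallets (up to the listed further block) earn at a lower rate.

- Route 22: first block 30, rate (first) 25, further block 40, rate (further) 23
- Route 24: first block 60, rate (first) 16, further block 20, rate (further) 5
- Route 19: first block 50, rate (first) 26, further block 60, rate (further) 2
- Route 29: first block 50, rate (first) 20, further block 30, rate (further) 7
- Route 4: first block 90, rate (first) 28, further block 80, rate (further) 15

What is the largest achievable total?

6290

Order all 10 blocks by rate: Route 4/T1 28 > Route 19/T1 26 > Route 22/T1 25 > Route 22/T2 23 > Route 29/T1 20 > Route 24/T1 16 > Route 4/T2 15 > Route 29/T2 7 > Route 24/T2 5 > Route 19/T2 2.
Route 4/T1 (28): +90 ; 160 left.
Fill Route 19 T1 block (50 at 26) ; 110 left.
Route 22 T1 at 25: fill all 30 ; 80 left.
Route 22 T2 at 23: fill all 40 ; 40 left.
Route 29 T1 at 20: only 40 left, fill 40.
Total = 28×90 + 26×50 + 25×30 + 23×40 + 20×40 = 6290.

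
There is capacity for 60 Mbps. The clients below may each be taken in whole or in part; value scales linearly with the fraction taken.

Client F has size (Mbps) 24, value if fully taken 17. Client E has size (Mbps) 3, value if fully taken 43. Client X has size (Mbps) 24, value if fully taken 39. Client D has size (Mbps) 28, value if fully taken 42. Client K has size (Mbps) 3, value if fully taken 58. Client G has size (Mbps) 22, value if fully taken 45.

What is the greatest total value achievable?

197

Best value per unit of size first: Client K 58/3≈19.3, Client E 43/3≈14.3, Client G 45/22≈2.05, Client X 39/24≈1.62, Client D 42/28≈1.5, Client F 17/24≈0.708.
Take all of Client K (3 Mbps, value 58) → 57 Mbps left.
Take all of Client E (3 Mbps, value 43) → 54 Mbps left.
All 22 Mbps of Client G fit (value 45) → 32 remain.
All 24 Mbps of Client X fit (value 39) → 8 remain.
8 Mbps left: a 8/28 share of Client D gives 42×8/28 = 12.
Total value = 197.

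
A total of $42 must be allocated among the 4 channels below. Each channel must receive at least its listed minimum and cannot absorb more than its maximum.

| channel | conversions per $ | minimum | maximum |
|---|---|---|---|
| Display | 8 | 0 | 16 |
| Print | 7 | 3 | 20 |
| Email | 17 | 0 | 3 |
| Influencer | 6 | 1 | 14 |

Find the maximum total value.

337

Meeting every minimum uses 0+3+0+1 = 4 $, leaving 38.
Order the channels by conversions per $: Email 17 > Display 8 > Print 7 > Influencer 6.
Email: +3 to 3 (cap) ; 35 left.
Give Display 16 more to hit its cap of 16 ; 19 left.
Give Print 17 more to hit its cap of 20 ; 2 left.
Influencer: +2 (room for 13) → 3. Pool exhausted.
Total = 8×16 + 7×20 + 17×3 + 6×3 = 337.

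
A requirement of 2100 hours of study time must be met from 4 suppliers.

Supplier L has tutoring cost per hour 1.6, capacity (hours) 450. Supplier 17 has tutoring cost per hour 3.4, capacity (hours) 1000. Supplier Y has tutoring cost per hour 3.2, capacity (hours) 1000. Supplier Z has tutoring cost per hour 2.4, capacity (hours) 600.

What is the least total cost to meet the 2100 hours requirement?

Fill from the cheapest supplier first.
Supplier L (1.6): use full 450 → 1650 hours to go.
Supplier Z (2.4): use full 600 → 1050 hours to go.
Supplier Y (3.2): use full 1000 → 50 hours to go.
Supplier 17 (3.4): take the remaining 50 → done.
Cost = 450×1.6 + 600×2.4 + 1000×3.2 + 50×3.4 = 5530.

5530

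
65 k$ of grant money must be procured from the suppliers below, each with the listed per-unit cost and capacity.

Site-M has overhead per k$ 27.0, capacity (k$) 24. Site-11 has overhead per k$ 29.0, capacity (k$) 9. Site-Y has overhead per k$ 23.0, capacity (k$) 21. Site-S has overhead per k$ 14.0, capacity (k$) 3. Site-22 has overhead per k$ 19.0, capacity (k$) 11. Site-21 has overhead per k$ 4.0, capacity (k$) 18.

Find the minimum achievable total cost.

Fill from the cheapest supplier first.
Site-21 at 4.0: take all 18 k$ — 47 still needed.
Site-S (14.0): use full 3 — 44 k$ to go.
Site-22 at 19.0: take all 11 k$ — 33 still needed.
Site-Y at 23.0: take all 21 k$ — 12 still needed.
Take 12 from Site-M at 27.0 to finish.
Site-11: unused.
Cost = 18×4.0 + 3×14.0 + 11×19.0 + 21×23.0 + 12×27.0 = 1130.

1130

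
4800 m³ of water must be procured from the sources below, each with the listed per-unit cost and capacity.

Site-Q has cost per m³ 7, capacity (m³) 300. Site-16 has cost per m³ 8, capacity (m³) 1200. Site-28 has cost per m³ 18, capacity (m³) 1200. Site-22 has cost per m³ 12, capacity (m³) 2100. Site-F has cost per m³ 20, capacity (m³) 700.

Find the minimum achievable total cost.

58500

Cheapest first:
Site-Q at 7: take all 300 m³ ; 4500 still needed.
Take 1200 from Site-16 at 8 ; need 3300 more.
Site-22 (12): use full 2100 ; 1200 m³ to go.
Site-28 at 18: take all 1200 m³ ; 0 still needed.
Site-F: unused.
Cost = 300×7 + 1200×8 + 2100×12 + 1200×18 = 58500.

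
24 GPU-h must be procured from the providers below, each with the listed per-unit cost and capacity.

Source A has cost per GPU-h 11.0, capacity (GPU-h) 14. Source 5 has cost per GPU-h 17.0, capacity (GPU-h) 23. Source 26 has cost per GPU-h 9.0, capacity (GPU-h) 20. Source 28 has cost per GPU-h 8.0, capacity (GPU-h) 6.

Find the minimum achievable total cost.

Cheapest first:
Take 6 from Source 28 at 8.0 — need 18 more.
Source 26 at 9.0: take 18 of its 20 — requirement met.
Source A, Source 5: unused.
Cost = 6×8.0 + 18×9.0 = 210.

210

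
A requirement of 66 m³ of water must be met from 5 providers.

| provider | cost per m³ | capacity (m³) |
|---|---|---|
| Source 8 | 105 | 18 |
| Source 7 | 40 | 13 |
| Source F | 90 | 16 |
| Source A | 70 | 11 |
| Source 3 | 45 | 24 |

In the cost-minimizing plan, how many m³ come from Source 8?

2

Fill from the cheapest provider first.
Source 7 (40): use full 13 ; 53 m³ to go.
Source 3 (45): use full 24 ; 29 m³ to go.
Take 11 from Source A at 70 ; need 18 more.
Take 16 from Source F at 90 ; need 2 more.
Source 8 (105): take the remaining 2 ; done.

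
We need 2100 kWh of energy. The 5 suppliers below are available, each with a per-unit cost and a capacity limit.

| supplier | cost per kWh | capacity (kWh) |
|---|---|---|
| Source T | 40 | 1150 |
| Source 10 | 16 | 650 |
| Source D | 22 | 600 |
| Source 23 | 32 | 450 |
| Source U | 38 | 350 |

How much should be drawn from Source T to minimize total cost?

Fill from the cheapest supplier first.
Take 650 from Source 10 at 16 ; need 1450 more.
Source D (22): use full 600 ; 850 kWh to go.
Source 23 (32): use full 450 ; 400 kWh to go.
Source U at 38: take all 350 kWh ; 50 still needed.
Take 50 from Source T at 40 to finish.

50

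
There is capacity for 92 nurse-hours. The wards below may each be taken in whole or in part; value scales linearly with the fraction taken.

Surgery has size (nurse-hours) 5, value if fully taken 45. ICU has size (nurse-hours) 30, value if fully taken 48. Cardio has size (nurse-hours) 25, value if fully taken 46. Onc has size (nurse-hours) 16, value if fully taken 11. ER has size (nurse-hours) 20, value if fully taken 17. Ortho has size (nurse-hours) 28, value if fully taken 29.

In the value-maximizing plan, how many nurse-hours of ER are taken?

Best value per unit of size first: Surgery 45/5≈9, Cardio 46/25≈1.84, ICU 48/30≈1.6, Ortho 29/28≈1.04, ER 17/20≈0.85, Onc 11/16≈0.688.
All 5 nurse-hours of Surgery fit (value 45) — 87 remain.
All 25 nurse-hours of Cardio fit (value 46) — 62 remain.
All 30 nurse-hours of ICU fit (value 48) — 32 remain.
Take all of Ortho (28 nurse-hours, value 29) — 4 nurse-hours left.
Only 4 nurse-hours remain; take 4/20 of ER for value 17×4/20 = 3.4.

4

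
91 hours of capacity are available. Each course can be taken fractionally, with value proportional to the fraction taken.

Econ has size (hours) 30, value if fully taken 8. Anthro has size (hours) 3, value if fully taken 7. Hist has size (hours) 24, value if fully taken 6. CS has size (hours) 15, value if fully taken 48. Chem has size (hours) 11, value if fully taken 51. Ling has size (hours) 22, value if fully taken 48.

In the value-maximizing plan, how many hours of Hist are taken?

10

Best value per unit of size first: Chem 51/11≈4.64, CS 48/15≈3.2, Anthro 7/3≈2.33, Ling 48/22≈2.18, Econ 8/30≈0.267, Hist 6/24≈0.25.
Chem: take in full, 11 hours for value 51 — 80 left.
All 15 hours of CS fit (value 48) — 65 remain.
All 3 hours of Anthro fit (value 7) — 62 remain.
All 22 hours of Ling fit (value 48) — 40 remain.
All 30 hours of Econ fit (value 8) — 10 remain.
Fill the last 10 hours with part of Hist: 10/24 of it earns 2.5.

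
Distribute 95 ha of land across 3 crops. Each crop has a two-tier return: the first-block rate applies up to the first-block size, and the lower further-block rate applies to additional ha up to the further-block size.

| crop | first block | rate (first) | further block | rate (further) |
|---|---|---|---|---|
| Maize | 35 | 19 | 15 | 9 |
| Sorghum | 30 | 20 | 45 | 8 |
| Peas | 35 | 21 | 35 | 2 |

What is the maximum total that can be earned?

1905

Order all 6 blocks by rate: Peas/tier1 21 > Sorghum/tier1 20 > Maize/tier1 19 > Maize/tier2 9 > Sorghum/tier2 8 > Peas/tier2 2.
Peas/tier1 (21): +35 → 60 left.
Sorghum tier1 at 20: fill all 30 → 30 left.
Maize/tier1: +30 of 35 at 19; pool empty.
Total = 21×35 + 20×30 + 19×30 = 1905.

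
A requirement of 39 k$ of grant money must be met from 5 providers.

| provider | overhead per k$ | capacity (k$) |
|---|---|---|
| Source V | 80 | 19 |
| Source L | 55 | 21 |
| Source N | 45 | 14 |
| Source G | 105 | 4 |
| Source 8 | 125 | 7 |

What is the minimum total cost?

Cheapest first:
Source N (45): use full 14 → 25 k$ to go.
Source L at 55: take all 21 k$ → 4 still needed.
Source V at 80: take 4 of its 19 → requirement met.
Source G, Source 8: unused.
Cost = 14×45 + 21×55 + 4×80 = 2105.

2105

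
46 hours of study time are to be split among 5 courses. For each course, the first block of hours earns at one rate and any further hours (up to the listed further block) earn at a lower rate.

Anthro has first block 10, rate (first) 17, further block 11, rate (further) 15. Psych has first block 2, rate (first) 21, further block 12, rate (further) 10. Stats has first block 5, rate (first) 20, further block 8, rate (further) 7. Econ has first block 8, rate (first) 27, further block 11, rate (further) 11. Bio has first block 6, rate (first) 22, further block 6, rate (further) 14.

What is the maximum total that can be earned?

Treat each block as its own option and order by rate: Econ/tier1 27 > Bio/tier1 22 > Psych/tier1 21 > Stats/tier1 20 > Anthro/tier1 17 > Anthro/tier2 15 > Bio/tier2 14 > Econ/tier2 11 > Psych/tier2 10 > Stats/tier2 7.
Econ/tier1 (27): +8 ; 38 left.
Bio tier1 at 22: fill all 6 ; 32 left.
Psych/tier1 (21): +2 ; 30 left.
Fill Stats tier1 block (5 at 20) ; 25 left.
Fill Anthro tier1 block (10 at 17) ; 15 left.
Fill Anthro tier2 block (11 at 15) ; 4 left.
4 remain; put them into Bio tier2 at 14.
Total = 27×8 + 22×6 + 21×2 + 20×5 + 17×10 + 15×11 + 14×4 = 881.

881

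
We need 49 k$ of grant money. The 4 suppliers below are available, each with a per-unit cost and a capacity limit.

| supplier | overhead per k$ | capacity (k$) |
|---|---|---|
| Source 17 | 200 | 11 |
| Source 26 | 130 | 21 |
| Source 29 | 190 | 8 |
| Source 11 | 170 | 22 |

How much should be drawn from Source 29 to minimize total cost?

6

Cheapest first:
Source 26 (130): use full 21 — 28 k$ to go.
Take 22 from Source 11 at 170 — need 6 more.
Take 6 from Source 29 at 190 to finish.
Source 17: unused.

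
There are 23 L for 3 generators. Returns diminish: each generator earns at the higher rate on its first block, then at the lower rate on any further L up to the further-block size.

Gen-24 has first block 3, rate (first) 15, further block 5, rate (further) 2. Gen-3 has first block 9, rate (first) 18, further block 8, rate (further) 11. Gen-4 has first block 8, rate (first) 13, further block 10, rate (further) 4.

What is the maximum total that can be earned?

344

Treat each block as its own option and order by rate: Gen-3/tier1 18 > Gen-24/tier1 15 > Gen-4/tier1 13 > Gen-3/tier2 11 > Gen-4/tier2 4 > Gen-24/tier2 2.
Fill Gen-3 tier1 block (9 at 18) — 14 left.
Gen-24/tier1 (15): +3 — 11 left.
Gen-4 tier1 at 13: fill all 8 — 3 left.
Gen-3/tier2: +3 of 8 at 11; pool empty.
Total = 18×9 + 15×3 + 13×8 + 11×3 = 344.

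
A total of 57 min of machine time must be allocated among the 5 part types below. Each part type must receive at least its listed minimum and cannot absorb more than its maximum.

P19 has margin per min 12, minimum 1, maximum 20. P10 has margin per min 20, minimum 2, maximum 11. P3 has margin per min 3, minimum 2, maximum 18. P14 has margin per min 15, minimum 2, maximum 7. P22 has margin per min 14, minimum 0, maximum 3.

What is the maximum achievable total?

655

Meeting every minimum uses 1+2+2+2+0 = 7 min, leaving 50.
Order the part types by margin per min: P10 20 > P14 15 > P22 14 > P19 12 > P3 3.
P10: +9 to 11 (cap) ; 41 left.
Give P14 5 more to hit its cap of 7 ; 36 left.
P22 takes 3 more to reach its cap of 3 ; 33 left.
P19: +19 to 20 (cap) ; 14 left.
Only 14 left; P3 takes them to reach 16.
Total = 12×20 + 20×11 + 3×16 + 15×7 + 14×3 = 655.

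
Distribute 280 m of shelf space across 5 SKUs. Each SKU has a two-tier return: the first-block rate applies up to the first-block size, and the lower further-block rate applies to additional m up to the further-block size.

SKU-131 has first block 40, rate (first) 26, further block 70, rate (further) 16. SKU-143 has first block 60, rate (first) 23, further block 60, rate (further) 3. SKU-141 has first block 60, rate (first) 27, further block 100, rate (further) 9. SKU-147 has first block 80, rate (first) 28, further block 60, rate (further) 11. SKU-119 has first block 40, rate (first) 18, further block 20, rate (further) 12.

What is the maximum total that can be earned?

Order all 10 blocks by rate: SKU-147/T1 28 > SKU-141/T1 27 > SKU-131/T1 26 > SKU-143/T1 23 > SKU-119/T1 18 > SKU-131/T2 16 > SKU-119/T2 12 > SKU-147/T2 11 > SKU-141/T2 9 > SKU-143/T2 3.
SKU-147/T1 (28): +80 — 200 left.
SKU-141 T1 at 27: fill all 60 — 140 left.
Fill SKU-131 T1 block (40 at 26) — 100 left.
SKU-143 T1 at 23: fill all 60 — 40 left.
Fill SKU-119 T1 block (40 at 18) — 0 left.
Total = 28×80 + 27×60 + 26×40 + 23×60 + 18×40 = 7000.

7000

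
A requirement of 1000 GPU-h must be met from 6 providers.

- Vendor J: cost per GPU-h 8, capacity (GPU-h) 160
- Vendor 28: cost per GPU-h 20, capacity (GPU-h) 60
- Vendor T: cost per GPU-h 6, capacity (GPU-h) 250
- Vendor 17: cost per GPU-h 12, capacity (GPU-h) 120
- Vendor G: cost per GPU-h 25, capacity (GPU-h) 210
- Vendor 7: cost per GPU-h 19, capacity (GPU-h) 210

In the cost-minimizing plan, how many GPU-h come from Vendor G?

200

Cheapest first:
Vendor T at 6: take all 250 GPU-h ; 750 still needed.
Take 160 from Vendor J at 8 ; need 590 more.
Take 120 from Vendor 17 at 12 ; need 470 more.
Take 210 from Vendor 7 at 19 ; need 260 more.
Vendor 28 (20): use full 60 ; 200 GPU-h to go.
Take 200 from Vendor G at 25 to finish.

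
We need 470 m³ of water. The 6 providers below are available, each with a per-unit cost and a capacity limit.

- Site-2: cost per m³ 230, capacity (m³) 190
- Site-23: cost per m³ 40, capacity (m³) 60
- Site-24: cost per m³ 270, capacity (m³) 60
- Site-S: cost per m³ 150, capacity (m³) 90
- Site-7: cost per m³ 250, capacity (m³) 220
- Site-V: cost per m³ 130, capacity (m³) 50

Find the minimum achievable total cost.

86100

Cheapest first:
Take 60 from Site-23 at 40 → need 410 more.
Site-V at 130: take all 50 m³ → 360 still needed.
Site-S at 150: take all 90 m³ → 270 still needed.
Take 190 from Site-2 at 230 → need 80 more.
Site-7 (250): take the remaining 80 → done.
Site-24: unused.
Cost = 60×40 + 50×130 + 90×150 + 190×230 + 80×250 = 86100.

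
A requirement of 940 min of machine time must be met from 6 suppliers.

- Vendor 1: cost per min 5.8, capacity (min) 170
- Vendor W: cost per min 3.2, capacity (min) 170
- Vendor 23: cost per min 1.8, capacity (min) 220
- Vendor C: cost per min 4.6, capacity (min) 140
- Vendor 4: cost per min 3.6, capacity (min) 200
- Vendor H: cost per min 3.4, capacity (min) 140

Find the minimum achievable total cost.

3186

Cheapest first:
Take 220 from Vendor 23 at 1.8 → need 720 more.
Vendor W at 3.2: take all 170 min → 550 still needed.
Vendor H at 3.4: take all 140 min → 410 still needed.
Take 200 from Vendor 4 at 3.6 → need 210 more.
Vendor C at 4.6: take all 140 min → 70 still needed.
Vendor 1 at 5.8: take 70 of its 170 → requirement met.
Cost = 220×1.8 + 170×3.2 + 140×3.4 + 200×3.6 + 140×4.6 + 70×5.8 = 3186.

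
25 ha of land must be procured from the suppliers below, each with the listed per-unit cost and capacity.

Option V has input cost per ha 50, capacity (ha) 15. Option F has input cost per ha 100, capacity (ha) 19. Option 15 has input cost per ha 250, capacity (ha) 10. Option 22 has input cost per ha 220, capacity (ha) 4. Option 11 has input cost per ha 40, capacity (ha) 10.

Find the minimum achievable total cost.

Cheapest first:
Option 11 at 40: take all 10 ha → 15 still needed.
Option V at 50: take all 15 ha → 0 still needed.
Option F, Option 22, Option 15: unused.
Cost = 10×40 + 15×50 = 1150.

1150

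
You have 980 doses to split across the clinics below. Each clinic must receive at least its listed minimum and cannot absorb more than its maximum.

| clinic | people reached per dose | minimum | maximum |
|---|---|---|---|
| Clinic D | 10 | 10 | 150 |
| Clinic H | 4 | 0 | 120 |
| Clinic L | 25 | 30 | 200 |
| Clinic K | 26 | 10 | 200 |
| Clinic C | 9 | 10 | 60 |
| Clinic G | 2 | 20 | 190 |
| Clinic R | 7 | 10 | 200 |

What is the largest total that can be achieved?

Meeting every minimum uses 10+0+30+10+10+20+10 = 90 doses, leaving 890.
Rank by people reached per dose: Clinic K 26 > Clinic L 25 > Clinic D 10 > Clinic C 9 > Clinic R 7 > Clinic H 4 > Clinic G 2.
Give Clinic K 190 more to hit its cap of 200 — 700 left.
Clinic L takes 170 more to reach its cap of 200 — 530 left.
Clinic D: +140 to 150 (cap) — 390 left.
Give Clinic C 50 more to hit its cap of 60 — 340 left.
Give Clinic R 190 more to hit its cap of 200 — 150 left.
Give Clinic H 120 more to hit its cap of 120 — 30 left.
Clinic G has room for 170 more but only 30 remain, so it gets 50.
Total = 10×150 + 4×120 + 25×200 + 26×200 + 9×60 + 2×50 + 7×200 = 14220.

14220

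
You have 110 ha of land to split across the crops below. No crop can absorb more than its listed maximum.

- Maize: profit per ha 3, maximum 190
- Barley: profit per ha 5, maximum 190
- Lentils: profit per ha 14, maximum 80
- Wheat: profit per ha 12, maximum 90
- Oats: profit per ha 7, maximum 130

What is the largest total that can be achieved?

1480

Order the crops by profit per ha: Lentils 14 > Wheat 12 > Oats 7 > Barley 5 > Maize 3.
Lentils takes 80 to reach its cap of 80 → 30 left.
Wheat has room for 90 but only 30 remain, so it gets 30.
Total = 14×80 + 12×30 = 1480.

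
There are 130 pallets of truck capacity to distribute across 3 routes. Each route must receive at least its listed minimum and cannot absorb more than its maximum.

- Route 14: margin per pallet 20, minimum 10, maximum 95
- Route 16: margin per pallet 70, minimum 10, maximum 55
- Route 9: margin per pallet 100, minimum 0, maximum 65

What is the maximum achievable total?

10550

Meeting every minimum uses 10+10+0 = 20 pallets, leaving 110.
Rank by margin per pallet: Route 9 100 > Route 16 70 > Route 14 20.
Give Route 9 65 more to hit its cap of 65 → 45 left.
Give Route 16 45 more to hit its cap of 55 → 0 left.
Total = 20×10 + 70×55 + 100×65 = 10550.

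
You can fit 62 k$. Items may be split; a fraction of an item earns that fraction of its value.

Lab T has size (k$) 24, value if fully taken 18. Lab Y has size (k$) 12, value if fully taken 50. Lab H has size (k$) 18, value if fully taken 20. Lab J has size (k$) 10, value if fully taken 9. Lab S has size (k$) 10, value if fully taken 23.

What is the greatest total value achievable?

111

Best value per unit of size first: Lab Y 50/12≈4.17, Lab S 23/10≈2.3, Lab H 20/18≈1.11, Lab J 9/10≈0.9, Lab T 18/24≈0.75.
Lab Y: take in full, 12 k$ for value 50 ; 50 left.
Take all of Lab S (10 k$, value 23) ; 40 k$ left.
Take all of Lab H (18 k$, value 20) ; 22 k$ left.
Lab J: take in full, 10 k$ for value 9 ; 12 left.
12 k$ left: a 12/24 share of Lab T gives 18×12/24 = 9.
Total value = 111.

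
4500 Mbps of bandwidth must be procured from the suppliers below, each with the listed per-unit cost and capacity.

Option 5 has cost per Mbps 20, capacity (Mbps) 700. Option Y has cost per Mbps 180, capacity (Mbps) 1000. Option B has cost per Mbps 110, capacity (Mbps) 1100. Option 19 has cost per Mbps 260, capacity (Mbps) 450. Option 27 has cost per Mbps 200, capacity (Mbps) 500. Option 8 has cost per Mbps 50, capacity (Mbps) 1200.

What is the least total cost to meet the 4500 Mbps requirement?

Use suppliers in increasing cost order.
Take 700 from Option 5 at 20 → need 3800 more.
Option 8 (50): use full 1200 → 2600 Mbps to go.
Option B (110): use full 1100 → 1500 Mbps to go.
Option Y (180): use full 1000 → 500 Mbps to go.
Take 500 from Option 27 at 200 → need 0 more.
Option 19: unused.
Cost = 700×20 + 1200×50 + 1100×110 + 1000×180 + 500×200 = 475000.

475000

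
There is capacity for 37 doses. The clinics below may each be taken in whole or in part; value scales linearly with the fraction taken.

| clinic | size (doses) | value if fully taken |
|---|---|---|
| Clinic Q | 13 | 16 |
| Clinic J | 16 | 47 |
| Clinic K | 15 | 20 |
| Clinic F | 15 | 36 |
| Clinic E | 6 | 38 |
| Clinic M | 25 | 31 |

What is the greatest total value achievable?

121

Sort by value density: Clinic E 38/6≈6.33, Clinic J 47/16≈2.94, Clinic F 36/15≈2.4, Clinic K 20/15≈1.33, Clinic M 31/25≈1.24, Clinic Q 16/13≈1.23.
All 6 doses of Clinic E fit (value 38) ; 31 remain.
All 16 doses of Clinic J fit (value 47) ; 15 remain.
All 15 doses of Clinic F fit (value 36) ; 0 remain.
Total value = 121.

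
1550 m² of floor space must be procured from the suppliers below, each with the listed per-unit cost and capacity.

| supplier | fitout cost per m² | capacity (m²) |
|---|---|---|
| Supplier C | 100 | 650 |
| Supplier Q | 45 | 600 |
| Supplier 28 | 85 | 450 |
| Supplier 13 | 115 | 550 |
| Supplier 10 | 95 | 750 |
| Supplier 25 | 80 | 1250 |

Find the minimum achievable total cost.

103000

Cheapest first:
Supplier Q (45): use full 600 → 950 m² to go.
Take 950 from Supplier 25 at 80 to finish.
Supplier 28, Supplier 10, Supplier C, Supplier 13: unused.
Cost = 600×45 + 950×80 = 103000.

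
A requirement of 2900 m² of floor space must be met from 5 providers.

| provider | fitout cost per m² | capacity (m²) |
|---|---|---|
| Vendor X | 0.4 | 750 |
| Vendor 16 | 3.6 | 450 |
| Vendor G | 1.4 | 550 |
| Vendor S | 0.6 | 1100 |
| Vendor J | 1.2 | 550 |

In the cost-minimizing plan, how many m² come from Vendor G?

Cheapest first:
Vendor X (0.4): use full 750 — 2150 m² to go.
Vendor S (0.6): use full 1100 — 1050 m² to go.
Take 550 from Vendor J at 1.2 — need 500 more.
Vendor G (1.4): take the remaining 500 — done.
Vendor 16: unused.

500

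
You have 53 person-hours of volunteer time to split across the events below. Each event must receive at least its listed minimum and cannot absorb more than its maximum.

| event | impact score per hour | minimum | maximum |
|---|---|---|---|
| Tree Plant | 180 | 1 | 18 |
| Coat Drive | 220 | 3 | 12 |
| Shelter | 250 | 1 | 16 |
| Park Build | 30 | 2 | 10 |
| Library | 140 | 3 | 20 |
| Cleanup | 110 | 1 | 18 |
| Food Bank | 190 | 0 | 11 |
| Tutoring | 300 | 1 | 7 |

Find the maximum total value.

11600

Meeting every minimum uses 1+3+1+2+3+1+0+1 = 12 person-hours, leaving 41.
Order the events by impact score per hour: Tutoring 300 > Shelter 250 > Coat Drive 220 > Food Bank 190 > Tree Plant 180 > Library 140 > Cleanup 110 > Park Build 30.
Tutoring: +6 to 7 (cap) — 35 left.
Shelter takes 15 more to reach its cap of 16 — 20 left.
Coat Drive takes 9 more to reach its cap of 12 — 11 left.
Food Bank takes 11 more to reach its cap of 11 — 0 left.
Total = 180×1 + 220×12 + 250×16 + 30×2 + 140×3 + 110×1 + 190×11 + 300×7 = 11600.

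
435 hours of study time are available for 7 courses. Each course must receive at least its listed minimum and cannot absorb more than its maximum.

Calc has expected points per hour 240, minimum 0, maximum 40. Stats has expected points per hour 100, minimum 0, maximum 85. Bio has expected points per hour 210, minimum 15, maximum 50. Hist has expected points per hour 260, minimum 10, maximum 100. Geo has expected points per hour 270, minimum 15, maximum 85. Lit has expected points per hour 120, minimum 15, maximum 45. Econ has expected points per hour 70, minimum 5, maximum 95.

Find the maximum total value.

Meeting every minimum uses 0+0+15+10+15+15+5 = 60 hours, leaving 375.
Highest expected points per hour first: Geo 270 > Hist 260 > Calc 240 > Bio 210 > Lit 120 > Stats 100 > Econ 70.
Give Geo 70 more to hit its cap of 85 — 305 left.
Give Hist 90 more to hit its cap of 100 — 215 left.
Give Calc 40 more to hit its cap of 40 — 175 left.
Bio: +35 to 50 (cap) — 140 left.
Lit: +30 to 45 (cap) — 110 left.
Stats takes 85 more to reach its cap of 85 — 25 left.
Only 25 left; Econ takes them to reach 30.
Total = 240×40 + 100×85 + 210×50 + 260×100 + 270×85 + 120×45 + 70×30 = 85050.

85050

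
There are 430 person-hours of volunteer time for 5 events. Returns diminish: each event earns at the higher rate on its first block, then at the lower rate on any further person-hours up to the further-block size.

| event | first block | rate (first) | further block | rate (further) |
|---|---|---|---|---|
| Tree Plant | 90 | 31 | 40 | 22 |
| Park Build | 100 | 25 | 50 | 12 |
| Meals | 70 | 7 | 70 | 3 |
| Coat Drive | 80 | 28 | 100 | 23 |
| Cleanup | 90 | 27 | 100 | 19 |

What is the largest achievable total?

Order all 10 blocks by rate: Tree Plant/first 31 > Coat Drive/first 28 > Cleanup/first 27 > Park Build/first 25 > Coat Drive/second 23 > Tree Plant/second 22 > Cleanup/second 19 > Park Build/second 12 > Meals/first 7 > Meals/second 3.
Tree Plant/first (31): +90 → 340 left.
Fill Coat Drive first block (80 at 28) → 260 left.
Cleanup/first (27): +90 → 170 left.
Fill Park Build first block (100 at 25) → 70 left.
70 remain; put them into Coat Drive second at 23.
Total = 31×90 + 28×80 + 27×90 + 25×100 + 23×70 = 11570.

11570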